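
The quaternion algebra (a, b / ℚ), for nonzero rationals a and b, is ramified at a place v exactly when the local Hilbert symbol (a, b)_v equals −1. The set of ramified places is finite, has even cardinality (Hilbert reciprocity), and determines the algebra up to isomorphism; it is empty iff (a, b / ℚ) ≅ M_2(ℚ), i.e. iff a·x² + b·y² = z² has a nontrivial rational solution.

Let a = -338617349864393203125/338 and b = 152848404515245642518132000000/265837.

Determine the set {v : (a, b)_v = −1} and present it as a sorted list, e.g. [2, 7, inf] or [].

[17, 19, 23, 43]

(a, b) ≡ (-23370, 218569) mod (ℚ^×)²; places V = {2, 3, 5, 11, 13, 17, 19, 23, 41, 43, ∞}.
(a,b)_11: α=0, u≡9; β=-2, v≡6 (mod 11); (9|11)=+1, (6|11)=-1; sign (−1)^0·+1^-2·-1^0 = +1.
(a,b)_2: α=-1, β=8; u≡3, v≡1 (mod 8); ε(u)ε(v)=1·0, αω(v)=-1·0, βω(u)=8·1; sum ≡ 0  ⇒  +1.
(a,b)_17: α=2, u≡14; β=3, v≡7 (mod 17); (14|17)=-1, (7|17)=-1; sign (−1)^0·-1^3·-1^2 = -1.
(a,b)_23: α=2, u≡17; β=3, v≡4 (mod 23); (17|23)=-1, (4|23)=+1; sign (−1)^0·-1^3·+1^2 = -1.
(a,b)_41: α=1, u≡40; β=2, v≡18 (mod 41); (40|41)=+1, (18|41)=+1; sign (−1)^0·+1^2·+1^1 = +1.
(a,b)_∞: sgn(-23370)=−, sgn(218569)=+, so +1.
(a,b)_3: α=9, u≡1; β=14, v≡1 (mod 3); (1|3)=+1, (1|3)=+1; sign (−1)^0·+1^14·+1^9 = +1.
(a,b)_19: α=1, u≡9; β=0, v≡12 (mod 19); (9|19)=+1, (12|19)=-1; sign (−1)^0·+1^0·-1^1 = -1.
(a,b)_5: α=7, u≡4; β=6, v≡4 (mod 5); (4|5)=+1, (4|5)=+1; sign (−1)^0·+1^6·+1^7 = +1.
(a,b)_13: α=-2, u≡12; β=-3, v≡3 (mod 13); (12|13)=+1, (3|13)=+1; sign (−1)^0·+1^-3·+1^-2 = +1.
(a,b)_43: α=2, u≡20; β=3, v≡14 (mod 43); (20|43)=-1, (14|43)=+1; sign (−1)^0·-1^3·+1^2 = -1.
Ram(-23370, 218569) = {17, 19, 23, 43}; no ℚ_17-point on the conic.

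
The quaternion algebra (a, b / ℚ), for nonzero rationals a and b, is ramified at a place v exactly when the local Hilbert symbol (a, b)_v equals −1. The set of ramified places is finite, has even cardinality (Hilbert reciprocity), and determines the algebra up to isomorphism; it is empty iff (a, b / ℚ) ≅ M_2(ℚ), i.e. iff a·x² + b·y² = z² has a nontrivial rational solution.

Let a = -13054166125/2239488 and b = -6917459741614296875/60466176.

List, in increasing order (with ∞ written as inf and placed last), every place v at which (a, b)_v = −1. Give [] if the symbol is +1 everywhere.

[7, inf]

Mod squares: a ≡ -15015, b ≡ -35. Check v ∈ {∞, 2, 3, 5, 7, 11, 13, 17, 19}.
v=11: a=11^1·(≡8), b=11^4·(≡1) mod 11; (8|11)=-1, (1|11)=+1; (−1)^{1·4·5}·(-1)^4·(+1)^1 = +1.
v=3: a=3^-7·(≡2), b=3^-10·(≡1) mod 3; (2|3)=-1, (1|3)=+1; (−1)^{-7·-10·1}·(-1)^-10·(+1)^-7 = +1.
v=5: a=5^3·(≡2), b=5^7·(≡2) mod 5; (2|5)=-1, (2|5)=-1; (−1)^{3·7·2}·(-1)^7·(-1)^3 = +1.
v=2: v_2(a)=-10, v_2(b)=-10; units ≡ 1, 5 (mod 8); ε·ε+αω+βω = 0·0+-10·1+-10·0 ≡ 0  ⇒  (a,b)_2 = +1.
v=19: a=19^2·(≡10), b=19^2·(≡13) mod 19; (10|19)=-1, (13|19)=-1; (−1)^{2·2·9}·(-1)^2·(-1)^2 = +1.
v=∞: -15015 < 0 and -35 < 0  ⇒  (a,b)_∞ = -1.
v=13: a=13^1·(≡8), b=13^2·(≡10) mod 13; (8|13)=-1, (10|13)=+1; (−1)^{1·2·6}·(-1)^2·(+1)^1 = +1.
v=7: a=7^1·(≡4), b=7^3·(≡1) mod 7; (4|7)=+1, (1|7)=+1; (−1)^{1·3·3}·(+1)^3·(+1)^1 = -1.
v=17: a=17^2·(≡15), b=17^2·(≡15) mod 17; (15|17)=+1, (15|17)=+1; (−1)^{2·2·8}·(+1)^2·(+1)^2 = +1.
(-15015, -35 / ℚ) ramifies at {7, ∞}: a division algebra.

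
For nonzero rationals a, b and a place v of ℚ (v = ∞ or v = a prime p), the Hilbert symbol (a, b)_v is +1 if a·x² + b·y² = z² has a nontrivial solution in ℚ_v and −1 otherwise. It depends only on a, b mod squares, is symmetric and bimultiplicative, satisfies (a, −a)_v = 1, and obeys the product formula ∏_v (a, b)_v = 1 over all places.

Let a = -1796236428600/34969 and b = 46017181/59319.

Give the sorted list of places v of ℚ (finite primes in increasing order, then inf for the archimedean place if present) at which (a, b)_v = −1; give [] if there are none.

[2, 3, 31, 41]

(a, b) ≡ (-2076814, 11739) mod (ℚ^×)²; places V = {2, 3, 5, 7, 11, 13, 17, 19, 23, 31, 41, 43, ∞}.
(a,b)_3: α=2, u≡2; β=-3, v≡1 (mod 3); (2|3)=-1, (1|3)=+1; sign (−1)^0·-1^-3·+1^2 = -1.
(a,b)_5: α=2, u≡4; β=0, v≡4 (mod 5); (4|5)=+1, (4|5)=+1; sign (−1)^0·+1^0·+1^2 = +1.
(a,b)_7: α=0, u≡4; β=1, v≡1 (mod 7); (4|7)=+1, (1|7)=+1; sign (−1)^0·+1^1·+1^0 = +1.
(a,b)_23: α=0, u≡10; β=2, v≡13 (mod 23); (10|23)=-1, (13|23)=+1; sign (−1)^0·-1^2·+1^0 = +1.
(a,b)_19: α=1, u≡17; β=0, v≡17 (mod 19); (17|19)=+1, (17|19)=+1; sign (−1)^0·+1^0·+1^1 = +1.
(a,b)_2: α=3, β=0; u≡1, v≡3 (mod 8); ε(u)ε(v)=0·1, αω(v)=3·1, βω(u)=0·0; sum ≡ 1  ⇒  -1.
(a,b)_17: α=-2, u≡15; β=2, v≡4 (mod 17); (15|17)=+1, (4|17)=+1; sign (−1)^0·+1^2·+1^-2 = +1.
(a,b)_13: α=0, u≡3; β=-3, v≡2 (mod 13); (3|13)=+1, (2|13)=-1; sign (−1)^0·+1^-3·-1^0 = +1.
(a,b)_11: α=-2, u≡8; β=0, v≡8 (mod 11); (8|11)=-1, (8|11)=-1; sign (−1)^0·-1^0·-1^-2 = +1.
(a,b)_43: α=1, u≡19; β=1, v≡9 (mod 43); (19|43)=-1, (9|43)=+1; sign (−1)^1·-1^1·+1^1 = +1.
(a,b)_41: α=1, u≡34; β=0, v≡14 (mod 41); (34|41)=-1, (14|41)=-1; sign (−1)^0·-1^0·-1^1 = -1.
(a,b)_∞: sgn(-2076814)=−, sgn(11739)=+, so +1.
(a,b)_31: α=3, u≡28; β=0, v≡12 (mod 31); (28|31)=+1, (12|31)=-1; sign (−1)^0·+1^0·-1^3 = -1.
Ram(-2076814, 11739) = {2, 3, 31, 41}; no ℚ_2-point on the conic.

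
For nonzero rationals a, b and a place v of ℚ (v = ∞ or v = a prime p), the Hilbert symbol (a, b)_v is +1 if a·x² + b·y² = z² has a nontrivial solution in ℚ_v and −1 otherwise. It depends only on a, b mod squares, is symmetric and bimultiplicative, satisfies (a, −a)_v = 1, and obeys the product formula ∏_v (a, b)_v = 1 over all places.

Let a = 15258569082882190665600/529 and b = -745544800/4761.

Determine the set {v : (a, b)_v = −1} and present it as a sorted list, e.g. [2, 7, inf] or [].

[2, 3, 7, 11, 13, 19]

Mod squares: a ≡ 1326, b ≡ -38038. Check v ∈ {∞, 2, 3, 5, 7, 11, 13, 17, 19, 23}.
v=7: a=7^8·(≡3), b=7^3·(≡5) mod 7; (3|7)=-1, (5|7)=-1; (−1)^{8·3·3}·(-1)^3·(-1)^8 = -1.
v=5: a=5^2·(≡1), b=5^2·(≡3) mod 5; (1|5)=+1, (3|5)=-1; (−1)^{2·2·2}·(+1)^2·(-1)^2 = +1.
v=23: a=23^-2·(≡5), b=23^-2·(≡12) mod 23; (5|23)=-1, (12|23)=+1; (−1)^{-2·-2·11}·(-1)^-2·(+1)^-2 = +1.
v=19: a=19^2·(≡15), b=19^1·(≡12) mod 19; (15|19)=-1, (12|19)=-1; (−1)^{2·1·9}·(-1)^1·(-1)^2 = -1.
v=∞: 1326 > 0 and -38038 < 0  ⇒  (a,b)_∞ = +1.
v=13: a=13^5·(≡8), b=13^1·(≡10) mod 13; (8|13)=-1, (10|13)=+1; (−1)^{5·1·6}·(-1)^1·(+1)^5 = -1.
v=3: a=3^1·(≡1), b=3^-2·(≡2) mod 3; (1|3)=+1, (2|3)=-1; (−1)^{1·-2·1}·(+1)^-2·(-1)^1 = -1.
v=2: v_2(a)=7, v_2(b)=5; units ≡ 7, 5 (mod 8); ε·ε+αω+βω = 1·0+7·1+5·0 ≡ 1  ⇒  (a,b)_2 = -1.
v=17: a=17^1·(≡5), b=17^0·(≡9) mod 17; (5|17)=-1, (9|17)=+1; (−1)^{1·0·8}·(-1)^0·(+1)^1 = +1.
v=11: a=11^2·(≡6), b=11^1·(≡7) mod 11; (6|11)=-1, (7|11)=-1; (−1)^{2·1·5}·(-1)^1·(-1)^2 = -1.
(1326, -38038 / ℚ) ramifies at {2, 3, 7, 11, 13, 19}: a division algebra.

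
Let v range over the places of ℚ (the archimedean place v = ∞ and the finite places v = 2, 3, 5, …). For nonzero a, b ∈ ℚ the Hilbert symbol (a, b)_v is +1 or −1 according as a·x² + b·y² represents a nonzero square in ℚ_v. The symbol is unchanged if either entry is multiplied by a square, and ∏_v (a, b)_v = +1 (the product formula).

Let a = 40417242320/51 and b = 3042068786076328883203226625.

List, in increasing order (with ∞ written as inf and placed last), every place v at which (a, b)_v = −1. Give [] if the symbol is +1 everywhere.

(a, b) ≡ (255, 62985) mod (ℚ^×)²; places V = {2, 3, 5, 7, 13, 17, 19, 29, ∞}.
(a,b)_7: α=2, u≡6; β=4, v≡5 (mod 7); (6|7)=-1, (5|7)=-1; sign (−1)^0·-1^4·-1^2 = +1.
(a,b)_17: α=-1, u≡2; β=1, v≡9 (mod 17); (2|17)=+1, (9|17)=+1; sign (−1)^0·+1^1·+1^-1 = +1.
(a,b)_2: α=4, β=0; u≡7, v≡1 (mod 8); ε(u)ε(v)=1·0, αω(v)=4·0, βω(u)=0·0; sum ≡ 0  ⇒  +1.
(a,b)_3: α=-1, u≡1; β=3, v≡1 (mod 3); (1|3)=+1, (1|3)=+1; sign (−1)^1·+1^3·+1^-1 = -1.
(a,b)_∞: sgn(255)=+, sgn(62985)=+, so +1.
(a,b)_29: α=0, u≡4; β=2, v≡17 (mod 29); (4|29)=+1, (17|29)=-1; sign (−1)^0·+1^2·-1^0 = +1.
(a,b)_13: α=4, u≡8; β=9, v≡10 (mod 13); (8|13)=-1, (10|13)=+1; sign (−1)^0·-1^9·+1^4 = -1.
(a,b)_5: α=1, u≡4; β=3, v≡3 (mod 5); (4|5)=+1, (3|5)=-1; sign (−1)^0·+1^3·-1^1 = -1.
(a,b)_19: α=2, u≡15; β=5, v≡4 (mod 19); (15|19)=-1, (4|19)=+1; sign (−1)^0·-1^5·+1^2 = -1.
Ram(255, 62985) = {3, 5, 13, 19}; no ℚ_3-point on the conic.

[3, 5, 13, 19]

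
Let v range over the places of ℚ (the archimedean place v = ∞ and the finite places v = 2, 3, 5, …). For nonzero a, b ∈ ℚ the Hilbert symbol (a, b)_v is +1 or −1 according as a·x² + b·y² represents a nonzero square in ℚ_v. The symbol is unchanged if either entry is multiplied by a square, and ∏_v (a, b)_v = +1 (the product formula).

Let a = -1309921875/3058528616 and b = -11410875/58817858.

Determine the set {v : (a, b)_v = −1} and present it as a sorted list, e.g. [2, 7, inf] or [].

[2, 5, 23, inf]

Mod squares: a ≡ -2990, b ≡ -230. Check v ∈ {∞, 2, 3, 5, 7, 11, 13, 17, 23, 29}.
v=2: v_2(a)=-3, v_2(b)=-1; units ≡ 1, 5 (mod 8); ε·ε+αω+βω = 0·0+-3·1+-1·0 ≡ 1  ⇒  (a,b)_2 = -1.
v=23: a=23^1·(≡4), b=23^1·(≡2) mod 23; (4|23)=+1, (2|23)=+1; (−1)^{1·1·11}·(+1)^1·(+1)^1 = -1.
v=13: a=13^-1·(≡4), b=13^0·(≡12) mod 13; (4|13)=+1, (12|13)=+1; (−1)^{-1·0·6}·(+1)^0·(+1)^-1 = +1.
v=7: a=7^0·(≡6), b=7^2·(≡1) mod 7; (6|7)=-1, (1|7)=+1; (−1)^{0·2·3}·(-1)^2·(+1)^0 = +1.
v=11: a=11^-2·(≡10), b=11^-2·(≡1) mod 11; (10|11)=-1, (1|11)=+1; (−1)^{-2·-2·5}·(-1)^-2·(+1)^-2 = +1.
v=∞: -2990 < 0 and -230 < 0  ⇒  (a,b)_∞ = -1.
v=17: a=17^-2·(≡8), b=17^-2·(≡8) mod 17; (8|17)=+1, (8|17)=+1; (−1)^{-2·-2·8}·(+1)^-2·(+1)^-2 = +1.
v=3: a=3^6·(≡1), b=3^4·(≡1) mod 3; (1|3)=+1, (1|3)=+1; (−1)^{6·4·1}·(+1)^4·(+1)^6 = +1.
v=29: a=29^-2·(≡17), b=29^-2·(≡10) mod 29; (17|29)=-1, (10|29)=-1; (−1)^{-2·-2·14}·(-1)^-2·(-1)^-2 = +1.
v=5: a=5^7·(≡3), b=5^3·(≡1) mod 5; (3|5)=-1, (1|5)=+1; (−1)^{7·3·2}·(-1)^3·(+1)^7 = -1.
|Ram(-2990, -230)| = 4, even; anisotropic at {2, 5, 23, ∞}.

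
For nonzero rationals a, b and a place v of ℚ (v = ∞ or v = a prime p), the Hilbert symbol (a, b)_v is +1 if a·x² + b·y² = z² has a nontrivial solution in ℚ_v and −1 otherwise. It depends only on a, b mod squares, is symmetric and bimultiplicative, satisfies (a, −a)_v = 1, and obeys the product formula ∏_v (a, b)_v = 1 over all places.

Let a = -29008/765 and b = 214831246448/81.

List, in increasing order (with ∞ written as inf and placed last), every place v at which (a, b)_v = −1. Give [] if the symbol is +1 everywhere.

[2, 5, 17, 31]

Mod squares: a ≡ -3145, b ≡ 274019447. Check v ∈ {∞, 2, 3, 5, 7, 13, 17, 23, 31, 37, 47}.
v=13: a=13^0·(≡9), b=13^1·(≡6) mod 13; (9|13)=+1, (6|13)=-1; (−1)^{0·1·6}·(+1)^1·(-1)^0 = +1.
v=5: a=5^-1·(≡4), b=5^0·(≡3) mod 5; (4|5)=+1, (3|5)=-1; (−1)^{-1·0·2}·(+1)^0·(-1)^-1 = -1.
v=17: a=17^-1·(≡1), b=17^1·(≡7) mod 17; (1|17)=+1, (7|17)=-1; (−1)^{-1·1·8}·(+1)^1·(-1)^-1 = -1.
v=7: a=7^2·(≡5), b=7^2·(≡1) mod 7; (5|7)=-1, (1|7)=+1; (−1)^{2·2·3}·(-1)^2·(+1)^2 = +1.
v=3: a=3^-2·(≡2), b=3^-4·(≡2) mod 3; (2|3)=-1, (2|3)=-1; (−1)^{-2·-4·1}·(-1)^-4·(-1)^-2 = +1.
v=37: a=37^1·(≡16), b=37^1·(≡11) mod 37; (16|37)=+1, (11|37)=+1; (−1)^{1·1·18}·(+1)^1·(+1)^1 = +1.
v=31: a=31^0·(≡24), b=31^1·(≡10) mod 31; (24|31)=-1, (10|31)=+1; (−1)^{0·1·15}·(-1)^1·(+1)^0 = -1.
v=2: v_2(a)=4, v_2(b)=4; units ≡ 7, 7 (mod 8); ε·ε+αω+βω = 1·1+4·0+4·0 ≡ 1  ⇒  (a,b)_2 = -1.
v=47: a=47^0·(≡21), b=47^1·(≡45) mod 47; (21|47)=+1, (45|47)=-1; (−1)^{0·1·23}·(+1)^1·(-1)^0 = +1.
v=23: a=23^0·(≡3), b=23^1·(≡16) mod 23; (3|23)=+1, (16|23)=+1; (−1)^{0·1·11}·(+1)^1·(+1)^0 = +1.
v=∞: -3145 < 0 and 274019447 > 0  ⇒  (a,b)_∞ = +1.
|Ram(-3145, 274019447)| = 4, even; anisotropic at {2, 5, 17, 31}.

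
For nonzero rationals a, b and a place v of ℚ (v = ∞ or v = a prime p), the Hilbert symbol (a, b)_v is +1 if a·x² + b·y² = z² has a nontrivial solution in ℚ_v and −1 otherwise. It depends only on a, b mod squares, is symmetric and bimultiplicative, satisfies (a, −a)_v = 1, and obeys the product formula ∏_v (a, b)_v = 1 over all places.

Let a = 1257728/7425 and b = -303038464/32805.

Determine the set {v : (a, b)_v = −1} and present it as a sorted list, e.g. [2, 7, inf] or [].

[11, 17]

Mod squares: a ≡ 561, b ≡ -5. Check v ∈ {∞, 2, 3, 5, 11, 17}.
v=2: v_2(a)=8, v_2(b)=20; units ≡ 1, 3 (mod 8); ε·ε+αω+βω = 0·1+8·1+20·0 ≡ 0  ⇒  (a,b)_2 = +1.
v=11: a=11^-1·(≡8), b=11^0·(≡10) mod 11; (8|11)=-1, (10|11)=-1; (−1)^{-1·0·5}·(-1)^0·(-1)^-1 = -1.
v=3: a=3^-3·(≡1), b=3^-8·(≡1) mod 3; (1|3)=+1, (1|3)=+1; (−1)^{-3·-8·1}·(+1)^-8·(+1)^-3 = +1.
v=5: a=5^-2·(≡4), b=5^-1·(≡1) mod 5; (4|5)=+1, (1|5)=+1; (−1)^{-2·-1·2}·(+1)^-1·(+1)^-2 = +1.
v=∞: 561 > 0 and -5 < 0  ⇒  (a,b)_∞ = +1.
v=17: a=17^3·(≡4), b=17^2·(≡10) mod 17; (4|17)=+1, (10|17)=-1; (−1)^{3·2·8}·(+1)^2·(-1)^3 = -1.
|Ram(561, -5)| = 2, even; anisotropic at {11, 17}.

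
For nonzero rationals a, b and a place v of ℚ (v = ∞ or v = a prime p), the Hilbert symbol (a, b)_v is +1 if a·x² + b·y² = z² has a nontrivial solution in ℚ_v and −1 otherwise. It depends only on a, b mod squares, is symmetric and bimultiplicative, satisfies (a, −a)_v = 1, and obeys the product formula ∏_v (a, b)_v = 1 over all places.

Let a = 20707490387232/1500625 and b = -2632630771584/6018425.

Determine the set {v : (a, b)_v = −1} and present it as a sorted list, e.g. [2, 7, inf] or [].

[17, 47]

(a, b) ≡ (82, -65518) mod (ℚ^×)²; places V = {2, 3, 5, 7, 11, 17, 41, 47, ∞}.
(a,b)_11: α=2, u≡1; β=4, v≡4 (mod 11); (1|11)=+1, (4|11)=+1; sign (−1)^0·+1^4·+1^2 = +1.
(a,b)_17: α=0, u≡3; β=-3, v≡7 (mod 17); (3|17)=-1, (7|17)=-1; sign (−1)^0·-1^-3·-1^0 = -1.
(a,b)_47: α=2, u≡31; β=1, v≡27 (mod 47); (31|47)=-1, (27|47)=+1; sign (−1)^0·-1^1·+1^2 = -1.
(a,b)_5: α=-4, u≡2; β=-2, v≡3 (mod 5); (2|5)=-1, (3|5)=-1; sign (−1)^0·-1^-2·-1^-4 = +1.
(a,b)_41: α=1, u≡25; β=1, v≡25 (mod 41); (25|41)=+1, (25|41)=+1; sign (−1)^0·+1^1·+1^1 = +1.
(a,b)_∞: sgn(82)=+, sgn(-65518)=−, so +1.
(a,b)_2: α=5, β=7; u≡1, v≡1 (mod 8); ε(u)ε(v)=0·0, αω(v)=5·0, βω(u)=7·0; sum ≡ 0  ⇒  +1.
(a,b)_3: α=10, u≡1; β=6, v≡2 (mod 3); (1|3)=+1, (2|3)=-1; sign (−1)^0·+1^6·-1^10 = +1.
(a,b)_7: α=-4, u≡6; β=-2, v≡4 (mod 7); (6|7)=-1, (4|7)=+1; sign (−1)^0·-1^-2·+1^-4 = +1.
(82, -65518 / ℚ) ramifies at {17, 47}: a division algebra.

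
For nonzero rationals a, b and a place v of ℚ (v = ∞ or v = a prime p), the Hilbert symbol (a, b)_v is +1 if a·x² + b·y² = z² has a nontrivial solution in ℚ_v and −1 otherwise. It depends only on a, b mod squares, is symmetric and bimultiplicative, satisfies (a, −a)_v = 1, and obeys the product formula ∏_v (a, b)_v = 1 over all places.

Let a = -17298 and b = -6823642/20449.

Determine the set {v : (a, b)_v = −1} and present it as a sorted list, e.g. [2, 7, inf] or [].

Mod squares: a ≡ -2, b ≡ -58. Check v ∈ {∞, 2, 3, 7, 11, 13, 29, 31}.
v=29: a=29^0·(≡15), b=29^1·(≡2) mod 29; (15|29)=-1, (2|29)=-1; (−1)^{0·1·14}·(-1)^1·(-1)^0 = -1.
v=13: a=13^0·(≡5), b=13^-2·(≡8) mod 13; (5|13)=-1, (8|13)=-1; (−1)^{0·-2·6}·(-1)^-2·(-1)^0 = +1.
v=7: a=7^0·(≡6), b=7^6·(≡6) mod 7; (6|7)=-1, (6|7)=-1; (−1)^{0·6·3}·(-1)^6·(-1)^0 = +1.
v=11: a=11^0·(≡5), b=11^-2·(≡8) mod 11; (5|11)=+1, (8|11)=-1; (−1)^{0·-2·5}·(+1)^-2·(-1)^0 = +1.
v=3: a=3^2·(≡1), b=3^0·(≡2) mod 3; (1|3)=+1, (2|3)=-1; (−1)^{2·0·1}·(+1)^0·(-1)^2 = +1.
v=31: a=31^2·(≡13), b=31^0·(≡7) mod 31; (13|31)=-1, (7|31)=+1; (−1)^{2·0·15}·(-1)^0·(+1)^2 = +1.
v=2: v_2(a)=1, v_2(b)=1; units ≡ 7, 3 (mod 8); ε·ε+αω+βω = 1·1+1·1+1·0 ≡ 0  ⇒  (a,b)_2 = +1.
v=∞: -2 < 0 and -58 < 0  ⇒  (a,b)_∞ = -1.
(-2, -58 / ℚ) ramifies at {29, ∞}: a division algebra.

[29, inf]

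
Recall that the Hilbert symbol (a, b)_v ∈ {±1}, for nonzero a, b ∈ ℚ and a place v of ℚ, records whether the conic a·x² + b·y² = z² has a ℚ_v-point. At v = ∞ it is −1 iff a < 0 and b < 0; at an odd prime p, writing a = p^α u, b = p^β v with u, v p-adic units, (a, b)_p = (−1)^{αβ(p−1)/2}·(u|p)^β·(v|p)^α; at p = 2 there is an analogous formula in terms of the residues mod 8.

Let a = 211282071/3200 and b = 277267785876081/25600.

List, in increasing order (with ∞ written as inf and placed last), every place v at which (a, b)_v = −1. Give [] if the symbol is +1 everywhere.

[3, 7, 11, 13]

(a, b) ≡ (16302, 161) mod (ℚ^×)²; places V = {2, 3, 5, 7, 11, 13, 19, 23, ∞}.
(a,b)_2: α=-7, β=-10; u≡7, v≡1 (mod 8); ε(u)ε(v)=1·0, αω(v)=-7·0, βω(u)=-10·0; sum ≡ 0  ⇒  +1.
(a,b)_11: α=1, u≡2; β=2, v≡7 (mod 11); (2|11)=-1, (7|11)=-1; sign (−1)^0·-1^2·-1^1 = -1.
(a,b)_∞: sgn(16302)=+, sgn(161)=+, so +1.
(a,b)_3: α=1, u≡1; β=2, v≡2 (mod 3); (1|3)=+1, (2|3)=-1; sign (−1)^0·+1^2·-1^1 = -1.
(a,b)_7: α=2, u≡5; β=3, v≡2 (mod 7); (5|7)=-1, (2|7)=+1; sign (−1)^0·-1^3·+1^2 = -1.
(a,b)_5: α=-2, u≡2; β=-2, v≡4 (mod 5); (2|5)=-1, (4|5)=+1; sign (−1)^0·-1^-2·+1^-2 = +1.
(a,b)_13: α=1, u≡5; β=2, v≡11 (mod 13); (5|13)=-1, (11|13)=-1; sign (−1)^0·-1^2·-1^1 = -1.
(a,b)_19: α=1, u≡14; β=2, v≡7 (mod 19); (14|19)=-1, (7|19)=+1; sign (−1)^0·-1^2·+1^1 = +1.
(a,b)_23: α=2, u≡9; β=3, v≡22 (mod 23); (9|23)=+1, (22|23)=-1; sign (−1)^0·+1^3·-1^2 = +1.
|Ram(16302, 161)| = 4, even; anisotropic at {3, 7, 11, 13}.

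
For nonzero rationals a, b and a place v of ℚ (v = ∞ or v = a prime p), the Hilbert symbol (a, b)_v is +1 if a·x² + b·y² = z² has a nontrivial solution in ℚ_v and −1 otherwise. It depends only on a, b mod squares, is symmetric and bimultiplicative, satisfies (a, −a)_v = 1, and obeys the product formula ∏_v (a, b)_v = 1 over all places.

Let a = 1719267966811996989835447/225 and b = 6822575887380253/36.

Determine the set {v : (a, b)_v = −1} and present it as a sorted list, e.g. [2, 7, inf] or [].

[7, 11, 13, 37]

(a, b) ≡ (27074047, 13) mod (ℚ^×)²; places V = {2, 3, 5, 7, 11, 13, 17, 37, 43, ∞}.
(a,b)_11: α=7, u≡9; β=4, v≡6 (mod 11); (9|11)=+1, (6|11)=-1; sign (−1)^0·+1^4·-1^7 = -1.
(a,b)_13: α=1, u≡6; β=1, v≡4 (mod 13); (6|13)=-1, (4|13)=+1; sign (−1)^0·-1^1·+1^1 = -1.
(a,b)_37: α=3, u≡14; β=2, v≡24 (mod 37); (14|37)=-1, (24|37)=-1; sign (−1)^0·-1^2·-1^3 = -1.
(a,b)_3: α=-2, u≡1; β=-2, v≡1 (mod 3); (1|3)=+1, (1|3)=+1; sign (−1)^0·+1^-2·+1^-2 = +1.
(a,b)_5: α=-2, u≡3; β=0, v≡3 (mod 5); (3|5)=-1, (3|5)=-1; sign (−1)^0·-1^0·-1^-2 = +1.
(a,b)_43: α=3, u≡10; β=2, v≡38 (mod 43); (10|43)=+1, (38|43)=+1; sign (−1)^0·+1^2·+1^3 = +1.
(a,b)_7: α=3, u≡4; β=2, v≡3 (mod 7); (4|7)=+1, (3|7)=-1; sign (−1)^0·+1^2·-1^3 = -1.
(a,b)_2: α=0, β=-2; u≡7, v≡5 (mod 8); ε(u)ε(v)=1·0, αω(v)=0·1, βω(u)=-2·0; sum ≡ 0  ⇒  +1.
(a,b)_17: α=3, u≡10; β=2, v≡2 (mod 17); (10|17)=-1, (2|17)=+1; sign (−1)^0·-1^2·+1^3 = +1.
(a,b)_∞: sgn(27074047)=+, sgn(13)=+, so +1.
|Ram(27074047, 13)| = 4, even; anisotropic at {7, 11, 13, 37}.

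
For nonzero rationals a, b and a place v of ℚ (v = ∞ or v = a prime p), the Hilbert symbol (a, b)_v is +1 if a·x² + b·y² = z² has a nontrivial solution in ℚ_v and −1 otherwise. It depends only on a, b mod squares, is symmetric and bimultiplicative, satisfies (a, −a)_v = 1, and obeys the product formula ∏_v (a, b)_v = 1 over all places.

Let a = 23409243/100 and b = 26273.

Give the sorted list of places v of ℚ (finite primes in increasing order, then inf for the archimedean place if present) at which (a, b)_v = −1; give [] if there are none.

[13, 43]

Mod squares: a ≡ 289003, b ≡ 26273. Check v ∈ {∞, 2, 3, 5, 11, 13, 43, 47}.
v=5: a=5^-2·(≡2), b=5^0·(≡3) mod 5; (2|5)=-1, (3|5)=-1; (−1)^{-2·0·2}·(-1)^0·(-1)^-2 = +1.
v=43: a=43^1·(≡23), b=43^1·(≡9) mod 43; (23|43)=+1, (9|43)=+1; (−1)^{1·1·21}·(+1)^1·(+1)^1 = -1.
v=13: a=13^1·(≡9), b=13^1·(≡6) mod 13; (9|13)=+1, (6|13)=-1; (−1)^{1·1·6}·(+1)^1·(-1)^1 = -1.
v=47: a=47^1·(≡33), b=47^1·(≡42) mod 47; (33|47)=-1, (42|47)=+1; (−1)^{1·1·23}·(-1)^1·(+1)^1 = +1.
v=3: a=3^4·(≡1), b=3^0·(≡2) mod 3; (1|3)=+1, (2|3)=-1; (−1)^{4·0·1}·(+1)^0·(-1)^4 = +1.
v=11: a=11^1·(≡9), b=11^0·(≡5) mod 11; (9|11)=+1, (5|11)=+1; (−1)^{1·0·5}·(+1)^0·(+1)^1 = +1.
v=2: v_2(a)=-2, v_2(b)=0; units ≡ 3, 1 (mod 8); ε·ε+αω+βω = 1·0+-2·0+0·1 ≡ 0  ⇒  (a,b)_2 = +1.
v=∞: 289003 > 0 and 26273 > 0  ⇒  (a,b)_∞ = +1.
Ram(289003, 26273) = {13, 43}; no ℚ_13-point on the conic.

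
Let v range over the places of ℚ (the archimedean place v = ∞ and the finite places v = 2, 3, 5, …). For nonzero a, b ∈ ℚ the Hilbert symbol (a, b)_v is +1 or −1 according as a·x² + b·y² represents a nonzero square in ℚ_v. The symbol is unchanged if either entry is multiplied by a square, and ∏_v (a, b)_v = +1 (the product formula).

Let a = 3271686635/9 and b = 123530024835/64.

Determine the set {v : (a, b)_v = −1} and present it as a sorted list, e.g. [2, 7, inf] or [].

[2, 41]

Mod squares: a ≡ 4715, b ≡ 35. Check v ∈ {∞, 2, 3, 5, 7, 17, 23, 41}.
v=23: a=23^1·(≡20), b=23^2·(≡2) mod 23; (20|23)=-1, (2|23)=+1; (−1)^{1·2·11}·(-1)^2·(+1)^1 = +1.
v=5: a=5^1·(≡3), b=5^1·(≡3) mod 5; (3|5)=-1, (3|5)=-1; (−1)^{1·1·2}·(-1)^1·(-1)^1 = +1.
v=3: a=3^-2·(≡2), b=3^4·(≡2) mod 3; (2|3)=-1, (2|3)=-1; (−1)^{-2·4·1}·(-1)^4·(-1)^-2 = +1.
v=17: a=17^2·(≡14), b=17^0·(≡8) mod 17; (14|17)=-1, (8|17)=+1; (−1)^{2·0·8}·(-1)^0·(+1)^2 = +1.
v=41: a=41^1·(≡32), b=41^2·(≡38) mod 41; (32|41)=+1, (38|41)=-1; (−1)^{1·2·20}·(+1)^2·(-1)^1 = -1.
v=7: a=7^4·(≡4), b=7^3·(≡3) mod 7; (4|7)=+1, (3|7)=-1; (−1)^{4·3·3}·(+1)^3·(-1)^4 = +1.
v=∞: 4715 > 0 and 35 > 0  ⇒  (a,b)_∞ = +1.
v=2: v_2(a)=0, v_2(b)=-6; units ≡ 3, 3 (mod 8); ε·ε+αω+βω = 1·1+0·1+-6·1 ≡ 1  ⇒  (a,b)_2 = -1.
|Ram(4715, 35)| = 2, even; anisotropic at {2, 41}.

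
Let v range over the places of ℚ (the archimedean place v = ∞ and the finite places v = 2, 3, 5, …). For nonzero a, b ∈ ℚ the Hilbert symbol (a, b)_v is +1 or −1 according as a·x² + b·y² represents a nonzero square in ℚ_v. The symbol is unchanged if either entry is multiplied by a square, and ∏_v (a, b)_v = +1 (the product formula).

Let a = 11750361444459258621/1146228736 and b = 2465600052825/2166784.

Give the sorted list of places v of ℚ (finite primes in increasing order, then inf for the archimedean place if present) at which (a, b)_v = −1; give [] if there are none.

(a, b) ≡ (429, 17) mod (ℚ^×)²; places V = {2, 3, 5, 7, 11, 13, 17, 23, 29, 31, ∞}.
(a,b)_13: α=3, u≡2; β=2, v≡3 (mod 13); (2|13)=-1, (3|13)=+1; sign (−1)^0·-1^2·+1^3 = +1.
(a,b)_11: α=1, u≡6; β=0, v≡2 (mod 11); (6|11)=-1, (2|11)=-1; sign (−1)^0·-1^0·-1^1 = -1.
(a,b)_∞: sgn(429)=+, sgn(17)=+, so +1.
(a,b)_23: α=-4, u≡7; β=-2, v≡20 (mod 23); (7|23)=-1, (20|23)=-1; sign (−1)^0·-1^-2·-1^-4 = +1.
(a,b)_17: α=4, u≡16; β=1, v≡8 (mod 17); (16|17)=+1, (8|17)=+1; sign (−1)^0·+1^1·+1^4 = +1.
(a,b)_2: α=-12, β=-12; u≡5, v≡1 (mod 8); ε(u)ε(v)=0·0, αω(v)=-12·0, βω(u)=-12·1; sum ≡ 0  ⇒  +1.
(a,b)_7: α=4, u≡1; β=2, v≡6 (mod 7); (1|7)=+1, (6|7)=-1; sign (−1)^0·+1^2·-1^4 = +1.
(a,b)_31: α=2, u≡21; β=2, v≡21 (mod 31); (21|31)=-1, (21|31)=-1; sign (−1)^0·-1^2·-1^2 = +1.
(a,b)_5: α=0, u≡1; β=2, v≡2 (mod 5); (1|5)=+1, (2|5)=-1; sign (−1)^0·+1^2·-1^0 = +1.
(a,b)_3: α=1, u≡2; β=6, v≡2 (mod 3); (2|3)=-1, (2|3)=-1; sign (−1)^0·-1^6·-1^1 = -1.
(a,b)_29: α=2, u≡28; β=0, v≡17 (mod 29); (28|29)=+1, (17|29)=-1; sign (−1)^0·+1^0·-1^2 = +1.
(429, 17 / ℚ) ramifies at {3, 11}: a division algebra.

[3, 11]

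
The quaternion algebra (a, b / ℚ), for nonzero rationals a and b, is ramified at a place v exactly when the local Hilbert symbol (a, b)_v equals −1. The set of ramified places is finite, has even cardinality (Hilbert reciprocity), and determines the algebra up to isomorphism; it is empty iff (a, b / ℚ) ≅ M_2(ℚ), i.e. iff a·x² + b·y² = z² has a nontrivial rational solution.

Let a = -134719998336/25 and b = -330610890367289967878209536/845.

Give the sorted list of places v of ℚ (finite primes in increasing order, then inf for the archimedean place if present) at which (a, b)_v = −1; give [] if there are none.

Mod squares: a ≡ -406, b ≡ -2530. Check v ∈ {∞, 2, 3, 5, 7, 11, 13, 23, 29}.
v=7: a=7^1·(≡5), b=7^2·(≡1) mod 7; (5|7)=-1, (1|7)=+1; (−1)^{1·2·3}·(-1)^2·(+1)^1 = +1.
v=23: a=23^2·(≡9), b=23^5·(≡11) mod 23; (9|23)=+1, (11|23)=-1; (−1)^{2·5·11}·(+1)^5·(-1)^2 = +1.
v=∞: -406 < 0 and -2530 < 0  ⇒  (a,b)_∞ = -1.
v=29: a=29^1·(≡27), b=29^2·(≡23) mod 29; (27|29)=-1, (23|29)=+1; (−1)^{1·2·14}·(-1)^2·(+1)^1 = +1.
v=11: a=11^2·(≡1), b=11^5·(≡5) mod 11; (1|11)=+1, (5|11)=+1; (−1)^{2·5·5}·(+1)^5·(+1)^2 = +1.
v=13: a=13^0·(≡1), b=13^-2·(≡2) mod 13; (1|13)=+1, (2|13)=-1; (−1)^{0·-2·6}·(+1)^-2·(-1)^0 = +1.
v=5: a=5^-2·(≡4), b=5^-1·(≡1) mod 5; (4|5)=+1, (1|5)=+1; (−1)^{-2·-1·2}·(+1)^-1·(+1)^-2 = +1.
v=2: v_2(a)=7, v_2(b)=17; units ≡ 5, 7 (mod 8); ε·ε+αω+βω = 0·1+7·0+17·1 ≡ 1  ⇒  (a,b)_2 = -1.
v=3: a=3^4·(≡2), b=3^10·(≡2) mod 3; (2|3)=-1, (2|3)=-1; (−1)^{4·10·1}·(-1)^10·(-1)^4 = +1.
Ram(-406, -2530) = {2, ∞}; no ℚ_2-point on the conic.

[2, inf]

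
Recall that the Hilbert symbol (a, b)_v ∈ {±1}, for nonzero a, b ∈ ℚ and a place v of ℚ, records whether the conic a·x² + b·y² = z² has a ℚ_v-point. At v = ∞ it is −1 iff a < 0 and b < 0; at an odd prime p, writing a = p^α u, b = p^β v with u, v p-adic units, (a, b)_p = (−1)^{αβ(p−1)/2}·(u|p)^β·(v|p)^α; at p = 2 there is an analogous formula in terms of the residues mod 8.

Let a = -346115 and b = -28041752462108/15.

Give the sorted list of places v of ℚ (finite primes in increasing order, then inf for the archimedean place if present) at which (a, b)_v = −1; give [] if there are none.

[5, 11, 19, 29, 31, inf]

(a, b) ≡ (-346115, -21945) mod (ℚ^×)²; places V = {2, 3, 5, 7, 11, 19, 29, 31, ∞}.
(a,b)_19: α=0, u≡8; β=1, v≡17 (mod 19); (8|19)=-1, (17|19)=+1; sign (−1)^0·-1^1·+1^0 = -1.
(a,b)_29: α=1, u≡13; β=2, v≡15 (mod 29); (13|29)=+1, (15|29)=-1; sign (−1)^0·+1^2·-1^1 = -1.
(a,b)_7: α=1, u≡3; β=3, v≡2 (mod 7); (3|7)=-1, (2|7)=+1; sign (−1)^1·-1^3·+1^1 = +1.
(a,b)_5: α=1, u≡2; β=-1, v≡4 (mod 5); (2|5)=-1, (4|5)=+1; sign (−1)^0·-1^-1·+1^1 = -1.
(a,b)_∞: sgn(-346115)=−, sgn(-21945)=−, so -1.
(a,b)_31: α=1, u≡26; β=2, v≡17 (mod 31); (26|31)=-1, (17|31)=-1; sign (−1)^0·-1^2·-1^1 = -1.
(a,b)_3: α=0, u≡1; β=-1, v≡2 (mod 3); (1|3)=+1, (2|3)=-1; sign (−1)^0·+1^-1·-1^0 = +1.
(a,b)_2: α=0, β=2; u≡5, v≡7 (mod 8); ε(u)ε(v)=0·1, αω(v)=0·0, βω(u)=2·1; sum ≡ 0  ⇒  +1.
(a,b)_11: α=1, u≡6; β=3, v≡10 (mod 11); (6|11)=-1, (10|11)=-1; sign (−1)^1·-1^3·-1^1 = -1.
Ram(-346115, -21945) = {5, 11, 19, 29, 31, ∞}; no ℚ_5-point on the conic.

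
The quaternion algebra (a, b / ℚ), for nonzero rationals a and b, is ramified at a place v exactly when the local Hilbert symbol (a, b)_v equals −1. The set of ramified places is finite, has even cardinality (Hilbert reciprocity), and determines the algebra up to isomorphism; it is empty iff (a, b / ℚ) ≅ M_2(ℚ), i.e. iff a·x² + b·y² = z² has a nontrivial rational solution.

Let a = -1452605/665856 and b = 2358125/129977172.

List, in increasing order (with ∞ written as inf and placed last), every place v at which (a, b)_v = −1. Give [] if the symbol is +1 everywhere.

(a, b) ≡ (-5, 1001) mod (ℚ^×)²; places V = {2, 3, 5, 7, 11, 13, 17, 31, ∞}.
(a,b)_11: α=2, u≡10; β=1, v≡3 (mod 11); (10|11)=-1, (3|11)=+1; sign (−1)^0·-1^1·+1^2 = -1.
(a,b)_7: α=4, u≡2; β=3, v≡5 (mod 7); (2|7)=+1, (5|7)=-1; sign (−1)^0·+1^3·-1^4 = +1.
(a,b)_2: α=-8, β=-2; u≡3, v≡1 (mod 8); ε(u)ε(v)=1·0, αω(v)=-8·0, βω(u)=-2·1; sum ≡ 0  ⇒  +1.
(a,b)_5: α=1, u≡4; β=4, v≡4 (mod 5); (4|5)=+1, (4|5)=+1; sign (−1)^0·+1^4·+1^1 = +1.
(a,b)_17: α=-2, u≡5; β=-2, v≡16 (mod 17); (5|17)=-1, (16|17)=+1; sign (−1)^0·-1^-2·+1^-2 = +1.
(a,b)_3: α=-2, u≡1; β=-2, v≡2 (mod 3); (1|3)=+1, (2|3)=-1; sign (−1)^0·+1^-2·-1^-2 = +1.
(a,b)_31: α=0, u≡30; β=-2, v≡14 (mod 31); (30|31)=-1, (14|31)=+1; sign (−1)^0·-1^-2·+1^0 = +1.
(a,b)_13: α=0, u≡6; β=-1, v≡9 (mod 13); (6|13)=-1, (9|13)=+1; sign (−1)^0·-1^-1·+1^0 = -1.
(a,b)_∞: sgn(-5)=−, sgn(1001)=+, so +1.
|Ram(-5, 1001)| = 2, even; anisotropic at {11, 13}.

[11, 13]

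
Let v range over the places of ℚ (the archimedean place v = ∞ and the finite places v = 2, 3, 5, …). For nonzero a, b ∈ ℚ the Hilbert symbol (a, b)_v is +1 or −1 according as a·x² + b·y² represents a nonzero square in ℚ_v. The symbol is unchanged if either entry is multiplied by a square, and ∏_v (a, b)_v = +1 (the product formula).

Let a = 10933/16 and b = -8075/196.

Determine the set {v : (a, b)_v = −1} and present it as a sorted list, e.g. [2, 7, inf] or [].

[13, 19]

Mod squares: a ≡ 13, b ≡ -323. Check v ∈ {∞, 2, 5, 7, 13, 17, 19, 29}.
v=17: a=17^0·(≡15), b=17^1·(≡2) mod 17; (15|17)=+1, (2|17)=+1; (−1)^{0·1·8}·(+1)^1·(+1)^0 = +1.
v=13: a=13^1·(≡3), b=13^0·(≡11) mod 13; (3|13)=+1, (11|13)=-1; (−1)^{1·0·6}·(+1)^0·(-1)^1 = -1.
v=29: a=29^2·(≡28), b=29^0·(≡6) mod 29; (28|29)=+1, (6|29)=+1; (−1)^{2·0·14}·(+1)^0·(+1)^2 = +1.
v=∞: 13 > 0 and -323 < 0  ⇒  (a,b)_∞ = +1.
v=19: a=19^0·(≡10), b=19^1·(≡2) mod 19; (10|19)=-1, (2|19)=-1; (−1)^{0·1·9}·(-1)^1·(-1)^0 = -1.
v=2: v_2(a)=-4, v_2(b)=-2; units ≡ 5, 5 (mod 8); ε·ε+αω+βω = 0·0+-4·1+-2·1 ≡ 0  ⇒  (a,b)_2 = +1.
v=7: a=7^0·(≡3), b=7^-2·(≡6) mod 7; (3|7)=-1, (6|7)=-1; (−1)^{0·-2·3}·(-1)^-2·(-1)^0 = +1.
v=5: a=5^0·(≡3), b=5^2·(≡2) mod 5; (3|5)=-1, (2|5)=-1; (−1)^{0·2·2}·(-1)^2·(-1)^0 = +1.
|Ram(13, -323)| = 2, even; anisotropic at {13, 19}.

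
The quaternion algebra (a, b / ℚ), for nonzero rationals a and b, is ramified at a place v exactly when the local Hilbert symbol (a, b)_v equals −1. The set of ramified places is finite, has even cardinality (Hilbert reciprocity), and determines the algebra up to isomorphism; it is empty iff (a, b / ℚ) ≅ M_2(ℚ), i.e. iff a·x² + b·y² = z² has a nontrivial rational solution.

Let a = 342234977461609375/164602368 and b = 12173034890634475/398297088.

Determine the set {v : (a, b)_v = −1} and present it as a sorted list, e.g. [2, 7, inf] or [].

Mod squares: a ≡ 12675806, b ≡ 975062. Check v ∈ {∞, 2, 3, 5, 7, 11, 13, 17, 23, 41, 47}.
v=7: a=7^-2·(≡5), b=7^-4·(≡2) mod 7; (5|7)=-1, (2|7)=+1; (−1)^{-2·-4·3}·(-1)^-4·(+1)^-2 = +1.
v=11: a=11^3·(≡8), b=11^3·(≡1) mod 11; (8|11)=-1, (1|11)=+1; (−1)^{3·3·5}·(-1)^3·(+1)^3 = +1.
v=∞: 12675806 > 0 and 975062 > 0  ⇒  (a,b)_∞ = +1.
v=13: a=13^5·(≡4), b=13^4·(≡10) mod 13; (4|13)=+1, (10|13)=+1; (−1)^{5·4·6}·(+1)^4·(+1)^5 = +1.
v=2: v_2(a)=-9, v_2(b)=-11; units ≡ 7, 3 (mod 8); ε·ε+αω+βω = 1·1+-9·1+-11·0 ≡ 0  ⇒  (a,b)_2 = +1.
v=41: a=41^1·(≡35), b=41^1·(≡33) mod 41; (35|41)=-1, (33|41)=+1; (−1)^{1·1·20}·(-1)^1·(+1)^1 = -1.
v=3: a=3^-8·(≡2), b=3^-4·(≡2) mod 3; (2|3)=-1, (2|3)=-1; (−1)^{-8·-4·1}·(-1)^-4·(-1)^-8 = +1.
v=23: a=23^1·(≡7), b=23^1·(≡19) mod 23; (7|23)=-1, (19|23)=-1; (−1)^{1·1·11}·(-1)^1·(-1)^1 = -1.
v=47: a=47^1·(≡6), b=47^1·(≡29) mod 47; (6|47)=+1, (29|47)=-1; (−1)^{1·1·23}·(+1)^1·(-1)^1 = +1.
v=5: a=5^6·(≡1), b=5^2·(≡3) mod 5; (1|5)=+1, (3|5)=-1; (−1)^{6·2·2}·(+1)^2·(-1)^6 = +1.
v=17: a=17^0·(≡14), b=17^2·(≡10) mod 17; (14|17)=-1, (10|17)=-1; (−1)^{0·2·8}·(-1)^2·(-1)^0 = +1.
|Ram(12675806, 975062)| = 2, even; anisotropic at {23, 41}.

[23, 41]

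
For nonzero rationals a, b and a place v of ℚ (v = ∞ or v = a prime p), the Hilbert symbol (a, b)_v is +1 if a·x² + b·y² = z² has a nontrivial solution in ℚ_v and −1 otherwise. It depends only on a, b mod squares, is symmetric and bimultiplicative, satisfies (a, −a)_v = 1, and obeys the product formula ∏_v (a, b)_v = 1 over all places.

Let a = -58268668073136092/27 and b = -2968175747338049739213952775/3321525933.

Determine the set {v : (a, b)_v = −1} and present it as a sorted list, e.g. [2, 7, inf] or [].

[3, 11, 19, inf]

Mod squares: a ≡ -760461, b ≡ -4018443. Check v ∈ {∞, 2, 3, 5, 7, 11, 13, 17, 19, 23, 29, 31, 37}.
v=2: v_2(a)=2, v_2(b)=0; units ≡ 3, 5 (mod 8); ε·ε+αω+βω = 1·0+2·1+0·1 ≡ 0  ⇒  (a,b)_2 = +1.
v=∞: -760461 < 0 and -4018443 < 0  ⇒  (a,b)_∞ = -1.
v=37: a=37^3·(≡31), b=37^4·(≡34) mod 37; (31|37)=-1, (34|37)=+1; (−1)^{3·4·18}·(-1)^4·(+1)^3 = +1.
v=3: a=3^-3·(≡1), b=3^-9·(≡1) mod 3; (1|3)=+1, (1|3)=+1; (−1)^{-3·-9·1}·(+1)^-9·(+1)^-3 = -1.
v=11: a=11^2·(≡8), b=11^-1·(≡8) mod 11; (8|11)=-1, (8|11)=-1; (−1)^{2·-1·5}·(-1)^-1·(-1)^2 = -1.
v=7: a=7^0·(≡5), b=7^2·(≡3) mod 7; (5|7)=-1, (3|7)=-1; (−1)^{0·2·3}·(-1)^2·(-1)^0 = +1.
v=31: a=31^3·(≡23), b=31^8·(≡18) mod 31; (23|31)=-1, (18|31)=+1; (−1)^{3·8·15}·(-1)^8·(+1)^3 = +1.
v=23: a=23^0·(≡17), b=23^-2·(≡18) mod 23; (17|23)=-1, (18|23)=+1; (−1)^{0·-2·11}·(-1)^-2·(+1)^0 = +1.
v=17: a=17^1·(≡12), b=17^1·(≡11) mod 17; (12|17)=-1, (11|17)=-1; (−1)^{1·1·8}·(-1)^1·(-1)^1 = +1.
v=19: a=19^2·(≡15), b=19^3·(≡4) mod 19; (15|19)=-1, (4|19)=+1; (−1)^{2·3·9}·(-1)^3·(+1)^2 = -1.
v=29: a=29^0·(≡24), b=29^-1·(≡4) mod 29; (24|29)=+1, (4|29)=+1; (−1)^{0·-1·14}·(+1)^-1·(+1)^0 = +1.
v=5: a=5^0·(≡4), b=5^2·(≡3) mod 5; (4|5)=+1, (3|5)=-1; (−1)^{0·2·2}·(+1)^2·(-1)^0 = +1.
v=13: a=13^1·(≡10), b=13^1·(≡1) mod 13; (10|13)=+1, (1|13)=+1; (−1)^{1·1·6}·(+1)^1·(+1)^1 = +1.
Ram(-760461, -4018443) = {3, 11, 19, ∞}; no ℚ_3-point on the conic.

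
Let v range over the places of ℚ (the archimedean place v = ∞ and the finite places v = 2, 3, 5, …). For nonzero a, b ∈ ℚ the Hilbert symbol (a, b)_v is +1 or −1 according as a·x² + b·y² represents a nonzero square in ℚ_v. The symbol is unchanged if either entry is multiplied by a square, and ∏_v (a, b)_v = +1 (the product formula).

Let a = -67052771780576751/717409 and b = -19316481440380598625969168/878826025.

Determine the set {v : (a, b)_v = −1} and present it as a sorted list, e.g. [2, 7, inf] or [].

Mod squares: a ≡ -472719, b ≡ -1073. Check v ∈ {∞, 2, 3, 5, 7, 11, 13, 17, 23, 29, 31, 37}.
v=31: a=31^1·(≡29), b=31^2·(≡6) mod 31; (29|31)=-1, (6|31)=-1; (−1)^{1·2·15}·(-1)^2·(-1)^1 = -1.
v=13: a=13^3·(≡8), b=13^6·(≡7) mod 13; (8|13)=-1, (7|13)=-1; (−1)^{3·6·6}·(-1)^6·(-1)^3 = -1.
v=37: a=37^2·(≡30), b=37^3·(≡31) mod 37; (30|37)=+1, (31|37)=-1; (−1)^{2·3·18}·(+1)^3·(-1)^2 = +1.
v=7: a=7^-2·(≡5), b=7^-4·(≡3) mod 7; (5|7)=-1, (3|7)=-1; (−1)^{-2·-4·3}·(-1)^-4·(-1)^-2 = +1.
v=∞: -472719 < 0 and -1073 < 0  ⇒  (a,b)_∞ = -1.
v=29: a=29^2·(≡15), b=29^3·(≡21) mod 29; (15|29)=-1, (21|29)=-1; (−1)^{2·3·14}·(-1)^3·(-1)^2 = -1.
v=11: a=11^-4·(≡8), b=11^-4·(≡5) mod 11; (8|11)=-1, (5|11)=+1; (−1)^{-4·-4·5}·(-1)^-4·(+1)^-4 = +1.
v=5: a=5^0·(≡1), b=5^-2·(≡2) mod 5; (1|5)=+1, (2|5)=-1; (−1)^{0·-2·2}·(+1)^-2·(-1)^0 = +1.
v=3: a=3^7·(≡2), b=3^6·(≡1) mod 3; (2|3)=-1, (1|3)=+1; (−1)^{7·6·1}·(-1)^6·(+1)^7 = +1.
v=23: a=23^1·(≡8), b=23^0·(≡16) mod 23; (8|23)=+1, (16|23)=+1; (−1)^{1·0·11}·(+1)^0·(+1)^1 = +1.
v=17: a=17^1·(≡12), b=17^2·(≡16) mod 17; (12|17)=-1, (16|17)=+1; (−1)^{1·2·8}·(-1)^2·(+1)^1 = +1.
v=2: v_2(a)=0, v_2(b)=4; units ≡ 1, 7 (mod 8); ε·ε+αω+βω = 0·1+0·0+4·0 ≡ 0  ⇒  (a,b)_2 = +1.
Ram(-472719, -1073) = {13, 29, 31, ∞}; no ℚ_13-point on the conic.

[13, 29, 31, inf]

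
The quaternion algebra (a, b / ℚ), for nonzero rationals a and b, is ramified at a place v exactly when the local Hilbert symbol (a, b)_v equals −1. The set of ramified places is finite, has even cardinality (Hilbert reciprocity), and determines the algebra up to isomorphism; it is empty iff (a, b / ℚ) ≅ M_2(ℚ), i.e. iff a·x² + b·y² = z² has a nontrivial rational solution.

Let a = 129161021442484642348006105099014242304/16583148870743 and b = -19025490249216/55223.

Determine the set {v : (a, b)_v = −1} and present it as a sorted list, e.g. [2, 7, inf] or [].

(a, b) ≡ (374187, -526106922) mod (ℚ^×)²; places V = {2, 3, 7, 11, 13, 17, 19, 23, 29, 31, 37, 43, 53, ∞}.
(a,b)_∞: sgn(374187)=+, sgn(-526106922)=−, so +1.
(a,b)_13: α=-2, u≡7; β=0, v≡9 (mod 13); (7|13)=-1, (9|13)=+1; sign (−1)^0·-1^0·+1^-2 = +1.
(a,b)_2: α=22, β=9; u≡3, v≡3 (mod 8); ε(u)ε(v)=1·1, αω(v)=22·1, βω(u)=9·1; sum ≡ 0  ⇒  +1.
(a,b)_31: α=-2, u≡30; β=0, v≡15 (mod 31); (30|31)=-1, (15|31)=-1; sign (−1)^0·-1^0·-1^-2 = +1.
(a,b)_53: α=2, u≡29; β=0, v≡38 (mod 53); (29|53)=+1, (38|53)=+1; sign (−1)^0·+1^0·+1^2 = +1.
(a,b)_29: α=3, u≡15; β=1, v≡13 (mod 29); (15|29)=-1, (13|29)=+1; sign (−1)^0·-1^1·+1^3 = -1.
(a,b)_23: α=-1, u≡4; β=-1, v≡21 (mod 23); (4|23)=+1, (21|23)=-1; sign (−1)^1·+1^-1·-1^-1 = +1.
(a,b)_11: α=1, u≡3; β=1, v≡7 (mod 11); (3|11)=+1, (7|11)=-1; sign (−1)^1·+1^1·-1^1 = +1.
(a,b)_43: α=-2, u≡16; β=0, v≡13 (mod 43); (16|43)=+1, (13|43)=+1; sign (−1)^0·+1^0·+1^-2 = +1.
(a,b)_17: α=3, u≡4; β=1, v≡12 (mod 17); (4|17)=+1, (12|17)=-1; sign (−1)^0·+1^1·-1^3 = -1.
(a,b)_3: α=17, u≡1; β=3, v≡1 (mod 3); (1|3)=+1, (1|3)=+1; sign (−1)^1·+1^3·+1^17 = -1.
(a,b)_37: α=2, u≡35; β=1, v≡18 (mod 37); (35|37)=-1, (18|37)=-1; sign (−1)^0·-1^1·-1^2 = -1.
(a,b)_19: α=6, u≡9; β=3, v≡14 (mod 19); (9|19)=+1, (14|19)=-1; sign (−1)^0·+1^3·-1^6 = +1.
(a,b)_7: α=-4, u≡4; β=-4, v≡2 (mod 7); (4|7)=+1, (2|7)=+1; sign (−1)^0·+1^-4·+1^-4 = +1.
(374187, -526106922 / ℚ) ramifies at {3, 17, 29, 37}: a division algebra.

[3, 17, 29, 37]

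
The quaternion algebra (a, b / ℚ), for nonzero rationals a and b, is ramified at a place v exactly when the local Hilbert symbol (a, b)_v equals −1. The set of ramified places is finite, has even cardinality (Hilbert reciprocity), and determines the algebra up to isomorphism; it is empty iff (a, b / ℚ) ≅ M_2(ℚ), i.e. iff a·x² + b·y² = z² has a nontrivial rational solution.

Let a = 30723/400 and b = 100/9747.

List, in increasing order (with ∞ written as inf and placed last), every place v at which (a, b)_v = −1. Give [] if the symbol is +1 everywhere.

[2, 19]

(a, b) ≡ (627, 3) mod (ℚ^×)²; places V = {2, 3, 5, 7, 11, 19, ∞}.
(a,b)_3: α=1, u≡2; β=-3, v≡1 (mod 3); (2|3)=-1, (1|3)=+1; sign (−1)^1·-1^-3·+1^1 = +1.
(a,b)_7: α=2, u≡4; β=0, v≡3 (mod 7); (4|7)=+1, (3|7)=-1; sign (−1)^0·+1^0·-1^2 = +1.
(a,b)_2: α=-4, β=2; u≡3, v≡3 (mod 8); ε(u)ε(v)=1·1, αω(v)=-4·1, βω(u)=2·1; sum ≡ 1  ⇒  -1.
(a,b)_5: α=-2, u≡3; β=2, v≡2 (mod 5); (3|5)=-1, (2|5)=-1; sign (−1)^0·-1^2·-1^-2 = +1.
(a,b)_∞: sgn(627)=+, sgn(3)=+, so +1.
(a,b)_11: α=1, u≡8; β=0, v≡1 (mod 11); (8|11)=-1, (1|11)=+1; sign (−1)^0·-1^0·+1^1 = +1.
(a,b)_19: α=1, u≡2; β=-2, v≡3 (mod 19); (2|19)=-1, (3|19)=-1; sign (−1)^0·-1^-2·-1^1 = -1.
|Ram(627, 3)| = 2, even; anisotropic at {2, 19}.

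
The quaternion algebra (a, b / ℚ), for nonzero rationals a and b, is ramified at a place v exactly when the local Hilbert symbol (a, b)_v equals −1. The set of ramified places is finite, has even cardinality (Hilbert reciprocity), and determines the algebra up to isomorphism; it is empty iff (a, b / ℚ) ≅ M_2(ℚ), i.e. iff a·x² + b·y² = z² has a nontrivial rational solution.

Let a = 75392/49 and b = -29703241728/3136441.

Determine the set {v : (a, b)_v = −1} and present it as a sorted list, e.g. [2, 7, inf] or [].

(a, b) ≡ (1178, -62) mod (ℚ^×)²; places V = {2, 3, 7, 11, 19, 23, 31, ∞}.
(a,b)_11: α=0, u≡4; β=-2, v≡1 (mod 11); (4|11)=+1, (1|11)=+1; sign (−1)^0·+1^-2·+1^0 = +1.
(a,b)_23: α=0, u≡7; β=-2, v≡7 (mod 23); (7|23)=-1, (7|23)=-1; sign (−1)^0·-1^-2·-1^0 = +1.
(a,b)_2: α=7, β=15; u≡5, v≡1 (mod 8); ε(u)ε(v)=0·0, αω(v)=7·0, βω(u)=15·1; sum ≡ 1  ⇒  -1.
(a,b)_19: α=1, u≡17; β=2, v≡12 (mod 19); (17|19)=+1, (12|19)=-1; sign (−1)^0·+1^2·-1^1 = -1.
(a,b)_∞: sgn(1178)=+, sgn(-62)=−, so +1.
(a,b)_31: α=1, u≡18; β=1, v≡15 (mod 31); (18|31)=+1, (15|31)=-1; sign (−1)^1·+1^1·-1^1 = +1.
(a,b)_3: α=0, u≡2; β=4, v≡1 (mod 3); (2|3)=-1, (1|3)=+1; sign (−1)^0·-1^4·+1^0 = +1.
(a,b)_7: α=-2, u≡2; β=-2, v≡1 (mod 7); (2|7)=+1, (1|7)=+1; sign (−1)^0·+1^-2·+1^-2 = +1.
Ram(1178, -62) = {2, 19}; no ℚ_2-point on the conic.

[2, 19]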